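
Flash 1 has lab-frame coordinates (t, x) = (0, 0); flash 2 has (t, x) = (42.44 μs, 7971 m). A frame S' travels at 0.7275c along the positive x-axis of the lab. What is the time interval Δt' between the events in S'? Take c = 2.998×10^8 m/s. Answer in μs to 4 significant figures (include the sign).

Δt' ≈ 33.66 μs

γ = 1/√(1 − 0.7275²) = 1.45750
Δt' = γ(Δt − vΔx/c²) = 1.45750 × (42.44 μs − 0.7275×7971 m / (2.998×10^8 m/s))
= 1.45750 × (23.0974 μs) = 33.66 μs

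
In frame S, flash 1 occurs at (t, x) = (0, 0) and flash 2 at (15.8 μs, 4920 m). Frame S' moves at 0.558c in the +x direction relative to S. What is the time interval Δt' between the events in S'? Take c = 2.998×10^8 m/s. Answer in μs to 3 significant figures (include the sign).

γ = 1/√(1 − 0.558²) = 1.2051
Δt' = γ(Δt − vΔx/c²) = 1.2051 × (15.8 μs − 0.558×4920 m / (2.998×10^8 m/s))
= 1.2051 × (6.6427 μs) = 8.00 μs

Δt' ≈ 8.00 μs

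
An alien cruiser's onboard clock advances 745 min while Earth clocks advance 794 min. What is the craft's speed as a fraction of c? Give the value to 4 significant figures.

γ = Δt/τ₀ = 794/745 = 1.06577
β = √(1 − 1/γ²) = √(1 − 1/1.06577²) = 0.3459

β ≈ 0.3459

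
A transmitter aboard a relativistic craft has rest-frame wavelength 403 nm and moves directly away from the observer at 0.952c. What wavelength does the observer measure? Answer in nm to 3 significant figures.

λ_obs ≈ 2570 nm

Relativistic Doppler: λ_obs = λ_src √((1+β)/(1−β))
= 403 × √(1.9520/0.048000) = 403 × 6.3770 = 2570 nm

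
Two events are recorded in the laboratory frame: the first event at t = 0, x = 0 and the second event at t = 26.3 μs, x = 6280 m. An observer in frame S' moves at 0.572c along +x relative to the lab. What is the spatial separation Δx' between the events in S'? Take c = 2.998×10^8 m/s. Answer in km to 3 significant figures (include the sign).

Δx' ≈ 2.16 km

γ = 1/√(1 − 0.572²) = 1.2191
Δx' = γ(Δx − vΔt) = 1.2191 × (6280 m − 0.572×(2.998×10^8 m/s)×26.3×10^-6 s)
= 1.2191 × (1769.9 m) = 2.16 km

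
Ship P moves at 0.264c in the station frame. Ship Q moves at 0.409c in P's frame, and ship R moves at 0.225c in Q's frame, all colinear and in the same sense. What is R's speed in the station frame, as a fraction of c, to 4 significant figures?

u ≈ 0.7323c

Compose boost 2: (0.409 + 0.264)/(1 + 0.409×0.264) = 0.6730/1.10798 = 0.607414
Compose boost 3: (0.225 + 0.607414)/(1 + 0.225×0.607414) = 0.832414/1.13667 = 0.7323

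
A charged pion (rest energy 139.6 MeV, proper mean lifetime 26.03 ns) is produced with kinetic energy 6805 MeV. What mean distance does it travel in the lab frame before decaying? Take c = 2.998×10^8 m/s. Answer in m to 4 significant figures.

γ = 1 + K/(m₀c²) = 1 + 6805/139.6 = 49.7464
β = √(1 − 1/γ²) = 0.999798
Dilated lifetime: γτ₀ = 49.7464 × 26.03 ns = 1294.90 ns
d = βc·γτ₀ = 0.999798 × (2.998×10^8 m/s) × 1.29490×10^-6 s = 388.1 m

d ≈ 388.1 m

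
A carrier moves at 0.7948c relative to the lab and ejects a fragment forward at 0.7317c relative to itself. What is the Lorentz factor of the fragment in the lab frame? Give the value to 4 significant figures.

u_lab = (0.7317 + 0.7948)/(1 + 0.7317×0.7948) = 1.5265/1.581555 = 0.9651892
γ = 1/√(1 − 0.9651892²) = 3.823

γ ≈ 3.823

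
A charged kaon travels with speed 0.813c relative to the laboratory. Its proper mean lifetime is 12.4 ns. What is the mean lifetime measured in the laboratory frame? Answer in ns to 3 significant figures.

Δt ≈ 21.3 ns

γ = 1/√(1 − 0.813²) = 1.7174
Time dilation: Δt = γτ₀ = 1.7174 × 12.4 ns = 21.3 ns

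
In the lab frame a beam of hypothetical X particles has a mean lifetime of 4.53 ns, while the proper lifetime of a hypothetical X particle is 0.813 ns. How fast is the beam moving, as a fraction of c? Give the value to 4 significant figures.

γ = Δt/τ₀ = 4.53/0.813 = 5.57196
β = √(1 − 1/γ²) = √(1 − 1/5.57196²) = 0.9838

β ≈ 0.9838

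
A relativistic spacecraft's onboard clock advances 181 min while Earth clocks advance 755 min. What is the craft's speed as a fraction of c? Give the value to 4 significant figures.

γ = Δt/τ₀ = 755/181 = 4.17127
β = √(1 − 1/γ²) = √(1 − 1/4.17127²) = 0.9708

β ≈ 0.9708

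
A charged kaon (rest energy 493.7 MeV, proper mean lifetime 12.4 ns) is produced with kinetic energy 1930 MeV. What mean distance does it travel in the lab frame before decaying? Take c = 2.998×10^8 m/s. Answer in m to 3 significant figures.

γ = 1 + K/(m₀c²) = 1 + 1930/493.7 = 4.9093
β = √(1 − 1/γ²) = 0.97903
Dilated lifetime: γτ₀ = 4.9093 × 12.4 ns = 60.875 ns
d = βc·γτ₀ = 0.97903 × (2.998×10^8 m/s) × 6.0875×10^-8 s = 17.9 m

d ≈ 17.9 m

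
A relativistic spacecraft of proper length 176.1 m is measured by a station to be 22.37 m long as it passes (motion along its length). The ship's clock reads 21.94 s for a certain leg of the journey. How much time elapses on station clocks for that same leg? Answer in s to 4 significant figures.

Length contraction ⇒ γ = L₀/L = 176.1/22.37 = 7.87215
Time dilation: Δt = γτ₀ = 7.87215 × 21.94 s = 172.7 s

Δt ≈ 172.7 s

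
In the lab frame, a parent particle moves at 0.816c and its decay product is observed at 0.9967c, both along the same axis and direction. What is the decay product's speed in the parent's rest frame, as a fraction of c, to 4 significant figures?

u' ≈ 0.9679c

Inverse velocity addition: u' = (u − v)/(1 − uv/c²)
= (0.9967 − 0.816)/(1 − 0.9967×0.816) = 0.1807/0.186693 = 0.9679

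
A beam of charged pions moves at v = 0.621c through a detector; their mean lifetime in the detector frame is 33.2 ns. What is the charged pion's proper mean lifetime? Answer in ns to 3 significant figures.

τ₀ ≈ 26.0 ns

γ = 1/√(1 − 0.621²) = 1.2758
Proper time: τ₀ = Δt/γ = 33.2/1.2758 = 26.0 ns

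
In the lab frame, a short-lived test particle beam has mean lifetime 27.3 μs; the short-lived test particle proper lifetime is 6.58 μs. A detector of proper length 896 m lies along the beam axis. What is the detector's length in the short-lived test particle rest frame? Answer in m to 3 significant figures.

L ≈ 216 m

Time dilation ⇒ γ = Δt/τ₀ = 27.3/6.58 = 4.1489
Length contraction: L = L₀/γ = 896/4.1489 = 216 m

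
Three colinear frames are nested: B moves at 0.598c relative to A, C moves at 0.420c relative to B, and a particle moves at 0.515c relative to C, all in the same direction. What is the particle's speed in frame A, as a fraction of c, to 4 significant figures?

Compose boost 2: (0.420 + 0.598)/(1 + 0.420×0.598) = 1.018/1.25116 = 0.813645
Compose boost 3: (0.515 + 0.813645)/(1 + 0.515×0.813645) = 1.32864/1.41903 = 0.9363

u ≈ 0.9363c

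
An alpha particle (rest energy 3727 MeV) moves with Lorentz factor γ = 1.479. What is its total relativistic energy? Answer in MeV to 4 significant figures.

γ = 1.479 (given)
E = γm₀c² = 1.479 × 3727 MeV = 5512 MeV

E ≈ 5512 MeV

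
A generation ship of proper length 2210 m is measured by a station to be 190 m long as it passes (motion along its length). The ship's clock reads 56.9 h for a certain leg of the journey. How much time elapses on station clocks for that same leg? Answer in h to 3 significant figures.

Length contraction ⇒ γ = L₀/L = 2210/190 = 11.632
Time dilation: Δt = γτ₀ = 11.632 × 56.9 h = 662 h

Δt ≈ 662 h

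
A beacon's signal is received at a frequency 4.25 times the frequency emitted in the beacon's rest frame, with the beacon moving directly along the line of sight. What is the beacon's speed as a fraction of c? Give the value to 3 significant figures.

β ≈ 0.895

f_obs/f_src = √((1+β)/(1−β)) = 4.25  ⇒  (1+β)/(1−β) = 18.062
β = |1 − D²|/(1 + D²) = |1 − 18.062|/(1 + 18.062) = 0.895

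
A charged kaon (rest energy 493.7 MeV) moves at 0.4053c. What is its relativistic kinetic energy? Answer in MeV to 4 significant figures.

γ = 1/√(1 − 0.4053²) = 1.09387
K = (γ − 1)m₀c² = (1.09387 − 1) × 493.7 MeV = 0.0938720 × 493.7 MeV = 46.34 MeV

K ≈ 46.34 MeV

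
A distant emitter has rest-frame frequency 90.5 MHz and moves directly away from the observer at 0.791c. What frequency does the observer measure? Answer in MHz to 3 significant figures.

Relativistic Doppler: f_obs = f_src √((1−β)/(1+β))
= 90.5 × √(0.20900/1.7910) = 90.5 × 0.34161 = 30.9 MHz

f_obs ≈ 30.9 MHz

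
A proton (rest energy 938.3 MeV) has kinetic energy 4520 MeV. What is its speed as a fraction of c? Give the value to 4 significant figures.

γ = 1 + K/(m₀c²) = 1 + 4520/938.3 = 5.81722
β = √(1 − 1/γ²) = 0.9851

β ≈ 0.9851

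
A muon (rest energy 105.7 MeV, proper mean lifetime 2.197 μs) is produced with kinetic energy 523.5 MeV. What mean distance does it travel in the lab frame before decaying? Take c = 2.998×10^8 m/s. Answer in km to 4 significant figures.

γ = 1 + K/(m₀c²) = 1 + 523.5/105.7 = 5.95270
β = √(1 − 1/γ²) = 0.985789
Dilated lifetime: γτ₀ = 5.95270 × 2.197 μs = 13.0781 μs
d = βc·γτ₀ = 0.985789 × (2.998×10^8 m/s) × 1.30781×10^-5 s = 3.865 km

d ≈ 3.865 km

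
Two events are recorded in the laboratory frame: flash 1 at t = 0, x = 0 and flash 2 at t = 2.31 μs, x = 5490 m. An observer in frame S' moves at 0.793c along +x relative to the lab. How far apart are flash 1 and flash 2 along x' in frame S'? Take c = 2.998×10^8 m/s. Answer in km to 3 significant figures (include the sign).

γ = 1/√(1 − 0.793²) = 1.6414
Δx' = γ(Δx − vΔt) = 1.6414 × (5490 m − 0.793×(2.998×10^8 m/s)×2.31×10^-6 s)
= 1.6414 × (4940.8 m) = 8.11 km

Δx' ≈ 8.11 km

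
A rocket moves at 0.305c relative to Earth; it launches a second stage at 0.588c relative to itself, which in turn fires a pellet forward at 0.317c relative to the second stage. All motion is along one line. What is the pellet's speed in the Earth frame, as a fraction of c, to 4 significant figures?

u ≈ 0.8663c

Compose boost 2: (0.588 + 0.305)/(1 + 0.588×0.305) = 0.8930/1.17934 = 0.757203
Compose boost 3: (0.317 + 0.757203)/(1 + 0.317×0.757203) = 1.07420/1.24003 = 0.8663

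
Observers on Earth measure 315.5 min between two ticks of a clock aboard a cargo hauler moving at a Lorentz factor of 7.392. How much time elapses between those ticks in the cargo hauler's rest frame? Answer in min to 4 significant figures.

γ = 7.392 (given)
Proper time: τ₀ = Δt/γ = 315.5/7.392 = 42.68 min

τ₀ ≈ 42.68 min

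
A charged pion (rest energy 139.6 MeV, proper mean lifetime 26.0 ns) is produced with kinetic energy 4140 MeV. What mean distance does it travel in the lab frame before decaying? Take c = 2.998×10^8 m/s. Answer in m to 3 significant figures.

γ = 1 + K/(m₀c²) = 1 + 4140/139.6 = 30.656
β = √(1 − 1/γ²) = 0.99947
Dilated lifetime: γτ₀ = 30.656 × 26.0 ns = 797.06 ns
d = βc·γτ₀ = 0.99947 × (2.998×10^8 m/s) × 7.9706×10^-7 s = 239 m

d ≈ 239 m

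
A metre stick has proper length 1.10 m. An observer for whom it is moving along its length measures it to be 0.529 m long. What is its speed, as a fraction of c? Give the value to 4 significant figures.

γ = L₀/L = 1.10/0.529 = 2.07940
β = √(1 − 1/γ²) = 0.8768

β ≈ 0.8768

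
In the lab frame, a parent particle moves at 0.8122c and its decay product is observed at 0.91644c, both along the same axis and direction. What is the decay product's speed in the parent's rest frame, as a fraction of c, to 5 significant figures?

u' ≈ 0.40772c

Inverse velocity addition: u' = (u − v)/(1 − uv/c²)
= (0.91644 − 0.8122)/(1 − 0.91644×0.8122) = 0.10424/0.2556674 = 0.40772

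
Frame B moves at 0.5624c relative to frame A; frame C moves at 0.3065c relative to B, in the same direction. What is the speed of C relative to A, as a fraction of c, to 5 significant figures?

Compose boost 2: (0.3065 + 0.5624)/(1 + 0.3065×0.5624) = 0.86890/1.172376 = 0.74114

u ≈ 0.74114c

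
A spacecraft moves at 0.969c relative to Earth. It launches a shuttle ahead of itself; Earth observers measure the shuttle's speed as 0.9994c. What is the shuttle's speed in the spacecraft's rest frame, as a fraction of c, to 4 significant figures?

Inverse velocity addition: u' = (u − v)/(1 − uv/c²)
= (0.9994 − 0.969)/(1 − 0.9994×0.969) = 0.03040/0.0315814 = 0.9626

u' ≈ 0.9626c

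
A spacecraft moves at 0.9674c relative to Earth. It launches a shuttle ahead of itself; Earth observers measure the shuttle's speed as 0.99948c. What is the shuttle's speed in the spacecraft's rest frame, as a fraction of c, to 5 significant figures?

u' ≈ 0.96910c

Inverse velocity addition: u' = (u − v)/(1 − uv/c²)
= (0.99948 − 0.9674)/(1 − 0.99948×0.9674) = 0.032080/0.03310305 = 0.96910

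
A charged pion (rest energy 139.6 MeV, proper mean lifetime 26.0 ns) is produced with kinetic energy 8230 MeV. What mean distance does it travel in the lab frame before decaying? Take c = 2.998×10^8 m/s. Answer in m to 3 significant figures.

γ = 1 + K/(m₀c²) = 1 + 8230/139.6 = 59.954
β = √(1 − 1/γ²) = 0.99986
Dilated lifetime: γτ₀ = 59.954 × 26.0 ns = 1558.8 ns
d = βc·γτ₀ = 0.99986 × (2.998×10^8 m/s) × 1.5588×10^-6 s = 467 m

d ≈ 467 m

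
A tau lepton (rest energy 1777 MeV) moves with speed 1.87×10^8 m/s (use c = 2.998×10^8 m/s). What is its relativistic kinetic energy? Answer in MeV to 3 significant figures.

β = v/c = 1.87×10^8 / 2.998×10^8 = 0.62375
γ = 1/√(1 − 0.62375²) = 1.2794
K = (γ − 1)m₀c² = (1.2794 − 1) × 1777 MeV = 0.27939 × 1777 MeV = 496 MeV

K ≈ 496 MeV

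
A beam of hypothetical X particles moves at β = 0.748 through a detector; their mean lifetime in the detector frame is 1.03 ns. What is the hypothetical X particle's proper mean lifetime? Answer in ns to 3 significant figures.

γ = 1/√(1 − 0.748²) = 1.5067
Proper time: τ₀ = Δt/γ = 1.03/1.5067 = 0.684 ns

τ₀ ≈ 0.684 ns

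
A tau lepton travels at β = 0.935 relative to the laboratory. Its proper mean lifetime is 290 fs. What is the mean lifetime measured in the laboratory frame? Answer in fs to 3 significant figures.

γ = 1/√(1 − 0.935²) = 2.8197
Time dilation: Δt = γτ₀ = 2.8197 × 290 fs = 818 fs

Δt ≈ 818 fs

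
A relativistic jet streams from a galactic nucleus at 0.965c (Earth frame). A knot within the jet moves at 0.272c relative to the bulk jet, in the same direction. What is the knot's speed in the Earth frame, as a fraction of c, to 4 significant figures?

u ≈ 0.9798c

Relativistic velocity addition: u = (u' + v)/(1 + u'v/c²)
= (0.272 + 0.965)/(1 + 0.272×0.965) = 1.237/1.26248 = 0.9798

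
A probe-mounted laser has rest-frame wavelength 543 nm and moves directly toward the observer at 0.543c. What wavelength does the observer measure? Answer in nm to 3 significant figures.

Relativistic Doppler: λ_obs = λ_src √((1−β)/(1+β))
= 543 × √(0.45700/1.5430) = 543 × 0.54422 = 296 nm

λ_obs ≈ 296 nm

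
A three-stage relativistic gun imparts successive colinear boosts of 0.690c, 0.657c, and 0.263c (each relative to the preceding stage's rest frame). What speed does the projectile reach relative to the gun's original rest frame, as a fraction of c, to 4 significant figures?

Compose boost 2: (0.657 + 0.690)/(1 + 0.657×0.690) = 1.347/1.45333 = 0.926837
Compose boost 3: (0.263 + 0.926837)/(1 + 0.263×0.926837) = 1.18984/1.24376 = 0.9566

u ≈ 0.9566c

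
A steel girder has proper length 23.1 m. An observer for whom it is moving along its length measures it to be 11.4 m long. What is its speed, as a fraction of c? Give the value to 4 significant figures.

β ≈ 0.8697

γ = L₀/L = 23.1/11.4 = 2.02632
β = √(1 − 1/γ²) = 0.8697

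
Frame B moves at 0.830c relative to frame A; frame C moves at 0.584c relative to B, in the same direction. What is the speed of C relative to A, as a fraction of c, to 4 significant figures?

u ≈ 0.9524c

Compose boost 2: (0.584 + 0.830)/(1 + 0.584×0.830) = 1.414/1.48472 = 0.9524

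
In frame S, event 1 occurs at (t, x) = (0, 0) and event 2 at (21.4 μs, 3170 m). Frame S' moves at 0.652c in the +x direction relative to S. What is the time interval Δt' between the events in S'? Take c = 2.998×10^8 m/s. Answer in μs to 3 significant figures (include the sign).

γ = 1/√(1 − 0.652²) = 1.3189
Δt' = γ(Δt − vΔx/c²) = 1.3189 × (21.4 μs − 0.652×3170 m / (2.998×10^8 m/s))
= 1.3189 × (14.506 μs) = 19.1 μs

Δt' ≈ 19.1 μs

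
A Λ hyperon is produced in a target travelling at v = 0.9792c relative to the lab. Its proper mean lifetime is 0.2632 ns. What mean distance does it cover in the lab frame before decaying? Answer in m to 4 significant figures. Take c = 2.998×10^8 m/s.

d ≈ 0.3808 m

γ = 1/√(1 − 0.9792²) = 4.92860
Dilated lifetime: Δt = γτ₀ = 4.92860 × 0.2632 ns = 1.29721 ns
d = vΔt = 0.9792c × 1.29721 ns = 2.93564×10^8 m/s × 1.29721×10^-9 s = 0.3808 m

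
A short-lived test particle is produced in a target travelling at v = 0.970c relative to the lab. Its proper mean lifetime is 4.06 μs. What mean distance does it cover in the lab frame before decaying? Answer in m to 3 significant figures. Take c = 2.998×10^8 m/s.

d ≈ 4860 m

γ = 1/√(1 − 0.970²) = 4.1135
Dilated lifetime: Δt = γτ₀ = 4.1135 × 4.06 μs = 16.701 μs
d = vΔt = 0.970c × 16.701 μs = 2.9081×10^8 m/s × 1.6701×10^-5 s = 4860 m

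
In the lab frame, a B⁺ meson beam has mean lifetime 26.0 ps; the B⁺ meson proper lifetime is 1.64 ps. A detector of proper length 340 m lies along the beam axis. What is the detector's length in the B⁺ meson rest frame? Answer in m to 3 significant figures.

Time dilation ⇒ γ = Δt/τ₀ = 26.0/1.64 = 15.854
Length contraction: L = L₀/γ = 340/15.854 = 21.4 m

L ≈ 21.4 m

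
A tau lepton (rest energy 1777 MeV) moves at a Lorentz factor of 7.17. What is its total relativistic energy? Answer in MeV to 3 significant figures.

E ≈ 12700 MeV

γ = 7.17 (given)
E = γm₀c² = 7.17 × 1777 MeV = 12700 MeV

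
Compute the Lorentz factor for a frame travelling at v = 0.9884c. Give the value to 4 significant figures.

γ = 1/√(1 − β²) = 1/√(1 − 0.9884²) = 1/√(0.0230654) = 6.584

γ ≈ 6.584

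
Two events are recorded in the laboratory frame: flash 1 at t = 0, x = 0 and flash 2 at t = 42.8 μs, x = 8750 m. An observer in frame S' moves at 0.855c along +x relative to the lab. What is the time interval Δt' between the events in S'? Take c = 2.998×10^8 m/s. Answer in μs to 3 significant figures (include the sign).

Δt' ≈ 34.4 μs

γ = 1/√(1 − 0.855²) = 1.9282
Δt' = γ(Δt − vΔx/c²) = 1.9282 × (42.8 μs − 0.855×8750 m / (2.998×10^8 m/s))
= 1.9282 × (17.846 μs) = 34.4 μs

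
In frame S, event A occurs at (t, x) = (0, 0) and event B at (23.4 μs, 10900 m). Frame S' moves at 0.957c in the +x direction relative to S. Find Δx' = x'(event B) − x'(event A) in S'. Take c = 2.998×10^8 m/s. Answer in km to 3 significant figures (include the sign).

γ = 1/√(1 − 0.957²) = 3.4472
Δx' = γ(Δx − vΔt) = 3.4472 × (10900 m − 0.957×(2.998×10^8 m/s)×23.4×10^-6 s)
= 3.4472 × (4186.3 m) = 14.4 km

Δx' ≈ 14.4 km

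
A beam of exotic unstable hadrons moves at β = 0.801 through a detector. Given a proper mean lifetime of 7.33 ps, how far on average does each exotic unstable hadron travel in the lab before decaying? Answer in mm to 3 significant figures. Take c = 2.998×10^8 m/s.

γ = 1/√(1 − 0.801²) = 1.6704
Dilated lifetime: Δt = γτ₀ = 1.6704 × 7.33 ps = 12.244 ps
d = vΔt = 0.801c × 12.244 ps = 2.4014×10^8 m/s × 1.2244×10^-11 s = 2.94 mm

d ≈ 2.94 mm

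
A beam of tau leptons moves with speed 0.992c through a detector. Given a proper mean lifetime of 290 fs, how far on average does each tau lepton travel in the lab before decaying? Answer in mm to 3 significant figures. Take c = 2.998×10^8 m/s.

d ≈ 0.683 mm

γ = 1/√(1 − 0.992²) = 7.9216
Dilated lifetime: Δt = γτ₀ = 7.9216 × 290 fs = 2297.3 fs
d = vΔt = 0.992c × 2297.3 fs = 2.9740×10^8 m/s × 2.2973×10^-12 s = 0.683 mm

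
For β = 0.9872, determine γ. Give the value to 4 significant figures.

γ ≈ 6.270

γ = 1/√(1 − β²) = 1/√(1 − 0.9872²) = 1/√(0.0254362) = 6.270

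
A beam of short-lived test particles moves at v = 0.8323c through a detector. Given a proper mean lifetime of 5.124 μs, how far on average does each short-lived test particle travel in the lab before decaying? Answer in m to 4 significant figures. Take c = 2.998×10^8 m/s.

γ = 1/√(1 − 0.8323²) = 1.80399
Dilated lifetime: Δt = γτ₀ = 1.80399 × 5.124 μs = 9.24367 μs
d = vΔt = 0.8323c × 9.24367 μs = 2.49524×10^8 m/s × 9.24367×10^-6 s = 2307 m

d ≈ 2307 m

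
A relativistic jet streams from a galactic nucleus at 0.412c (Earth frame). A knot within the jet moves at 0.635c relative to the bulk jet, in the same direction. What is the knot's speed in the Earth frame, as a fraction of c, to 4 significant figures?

u ≈ 0.8299c

Relativistic velocity addition: u = (u' + v)/(1 + u'v/c²)
= (0.635 + 0.412)/(1 + 0.635×0.412) = 1.047/1.26162 = 0.8299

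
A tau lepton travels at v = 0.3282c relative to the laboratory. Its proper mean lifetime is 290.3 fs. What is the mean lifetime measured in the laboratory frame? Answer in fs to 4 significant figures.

γ = 1/√(1 − 0.3282²) = 1.05864
Time dilation: Δt = γτ₀ = 1.05864 × 290.3 fs = 307.3 fs

Δt ≈ 307.3 fs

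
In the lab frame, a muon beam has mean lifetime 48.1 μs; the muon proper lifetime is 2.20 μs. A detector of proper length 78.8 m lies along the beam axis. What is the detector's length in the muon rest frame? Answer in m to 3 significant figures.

Time dilation ⇒ γ = Δt/τ₀ = 48.1/2.20 = 21.864
Length contraction: L = L₀/γ = 78.8/21.864 = 3.60 m

L ≈ 3.60 m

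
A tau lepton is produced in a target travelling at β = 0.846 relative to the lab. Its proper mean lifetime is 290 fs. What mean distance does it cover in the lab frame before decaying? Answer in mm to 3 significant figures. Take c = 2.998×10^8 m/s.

γ = 1/√(1 − 0.846²) = 1.8755
Dilated lifetime: Δt = γτ₀ = 1.8755 × 290 fs = 543.90 fs
d = vΔt = 0.846c × 543.90 fs = 2.5363×10^8 m/s × 5.4390×10^-13 s = 0.138 mm

d ≈ 0.138 mm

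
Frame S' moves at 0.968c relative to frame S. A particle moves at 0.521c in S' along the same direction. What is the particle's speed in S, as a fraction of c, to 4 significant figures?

Relativistic velocity addition: u = (u' + v)/(1 + u'v/c²)
= (0.521 + 0.968)/(1 + 0.521×0.968) = 1.489/1.50433 = 0.9898

u ≈ 0.9898c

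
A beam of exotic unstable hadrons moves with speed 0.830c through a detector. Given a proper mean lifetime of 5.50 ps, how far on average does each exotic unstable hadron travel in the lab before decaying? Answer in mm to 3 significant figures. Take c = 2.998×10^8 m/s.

γ = 1/√(1 − 0.830²) = 1.7929
Dilated lifetime: Δt = γτ₀ = 1.7929 × 5.50 ps = 9.8608 ps
d = vΔt = 0.830c × 9.8608 ps = 2.4883×10^8 m/s × 9.8608×10^-12 s = 2.45 mm

d ≈ 2.45 mm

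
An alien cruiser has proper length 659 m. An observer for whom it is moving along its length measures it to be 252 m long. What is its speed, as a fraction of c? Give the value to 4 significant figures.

β ≈ 0.9240

γ = L₀/L = 659/252 = 2.61508
β = √(1 − 1/γ²) = 0.9240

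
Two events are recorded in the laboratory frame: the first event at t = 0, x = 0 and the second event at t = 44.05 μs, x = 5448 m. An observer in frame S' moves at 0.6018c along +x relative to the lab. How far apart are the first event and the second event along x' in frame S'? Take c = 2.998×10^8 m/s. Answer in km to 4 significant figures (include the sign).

Δx' ≈ -3.130 km

γ = 1/√(1 − 0.6018²) = 1.25212
Δx' = γ(Δx − vΔt) = 1.25212 × (5448 m − 0.6018×(2.998×10^8 m/s)×44.05×10^-6 s)
= 1.25212 × (-2499.49 m) = -3.130 km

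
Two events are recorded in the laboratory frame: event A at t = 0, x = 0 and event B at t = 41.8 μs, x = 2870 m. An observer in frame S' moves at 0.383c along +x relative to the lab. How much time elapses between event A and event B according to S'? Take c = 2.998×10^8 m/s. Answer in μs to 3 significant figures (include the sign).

γ = 1/√(1 − 0.383²) = 1.0825
Δt' = γ(Δt − vΔx/c²) = 1.0825 × (41.8 μs − 0.383×2870 m / (2.998×10^8 m/s))
= 1.0825 × (38.134 μs) = 41.3 μs

Δt' ≈ 41.3 μs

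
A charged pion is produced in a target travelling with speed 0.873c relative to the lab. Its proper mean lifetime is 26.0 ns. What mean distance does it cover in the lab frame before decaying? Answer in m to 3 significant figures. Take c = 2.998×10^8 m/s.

γ = 1/√(1 − 0.873²) = 2.0504
Dilated lifetime: Δt = γτ₀ = 2.0504 × 26.0 ns = 53.309 ns
d = vΔt = 0.873c × 53.309 ns = 2.6173×10^8 m/s × 5.3309×10^-8 s = 14.0 m

d ≈ 14.0 m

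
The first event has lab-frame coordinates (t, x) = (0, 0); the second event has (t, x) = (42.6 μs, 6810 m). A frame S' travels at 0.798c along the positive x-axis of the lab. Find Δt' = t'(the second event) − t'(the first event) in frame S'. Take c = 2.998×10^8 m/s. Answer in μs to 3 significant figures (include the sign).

Δt' ≈ 40.6 μs

γ = 1/√(1 − 0.798²) = 1.6593
Δt' = γ(Δt − vΔx/c²) = 1.6593 × (42.6 μs − 0.798×6810 m / (2.998×10^8 m/s))
= 1.6593 × (24.473 μs) = 40.6 μs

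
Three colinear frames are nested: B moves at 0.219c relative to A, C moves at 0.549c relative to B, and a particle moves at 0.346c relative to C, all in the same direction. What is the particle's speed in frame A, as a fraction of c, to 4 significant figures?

Compose boost 2: (0.549 + 0.219)/(1 + 0.549×0.219) = 0.7680/1.12023 = 0.685573
Compose boost 3: (0.346 + 0.685573)/(1 + 0.346×0.685573) = 1.03157/1.23721 = 0.8338

u ≈ 0.8338c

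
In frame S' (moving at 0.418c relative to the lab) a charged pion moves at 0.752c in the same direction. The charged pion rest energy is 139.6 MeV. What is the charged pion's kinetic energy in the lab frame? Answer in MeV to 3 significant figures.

u_lab = (0.752 + 0.418)/(1 + 0.752×0.418) = 0.890183
γ = 1/√(1 − 0.890183²) = 2.1949
K = (γ − 1)m₀c² = (2.1949 − 1) × 139.6 = 1.1949 × 139.6 = 167 MeV

K ≈ 167 MeV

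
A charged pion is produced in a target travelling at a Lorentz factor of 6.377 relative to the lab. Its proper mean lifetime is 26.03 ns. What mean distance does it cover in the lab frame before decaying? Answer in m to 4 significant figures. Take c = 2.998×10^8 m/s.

β = √(1 − 1/γ²) = √(1 − 1/6.377²) = 0.987628
Dilated lifetime: Δt = γτ₀ = 6.377 × 26.03 ns = 165.993 ns
d = vΔt = 0.987628c × 165.993 ns = 2.96091×10^8 m/s × 1.65993×10^-7 s = 49.15 m

d ≈ 49.15 m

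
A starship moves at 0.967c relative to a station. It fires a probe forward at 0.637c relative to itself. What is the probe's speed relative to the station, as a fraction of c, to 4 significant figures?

Relativistic velocity addition: u = (u' + v)/(1 + u'v/c²)
= (0.637 + 0.967)/(1 + 0.637×0.967) = 1.604/1.61598 = 0.9926

u ≈ 0.9926c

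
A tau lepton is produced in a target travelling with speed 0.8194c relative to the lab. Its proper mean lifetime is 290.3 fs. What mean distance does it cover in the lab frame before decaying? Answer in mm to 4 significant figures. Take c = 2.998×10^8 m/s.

d ≈ 0.1244 mm

γ = 1/√(1 − 0.8194²) = 1.74452
Dilated lifetime: Δt = γτ₀ = 1.74452 × 290.3 fs = 506.435 fs
d = vΔt = 0.8194c × 506.435 fs = 2.45656×10^8 m/s × 5.06435×10^-13 s = 0.1244 mm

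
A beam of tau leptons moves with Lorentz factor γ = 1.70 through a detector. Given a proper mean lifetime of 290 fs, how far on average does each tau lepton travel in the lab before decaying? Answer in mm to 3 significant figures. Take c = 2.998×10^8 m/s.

β = √(1 − 1/γ²) = √(1 − 1/1.70²) = 0.80869
Dilated lifetime: Δt = γτ₀ = 1.70 × 290 fs = 493.00 fs
d = vΔt = 0.80869c × 493.00 fs = 2.4245×10^8 m/s × 4.9300×10^-13 s = 0.120 mm

d ≈ 0.120 mm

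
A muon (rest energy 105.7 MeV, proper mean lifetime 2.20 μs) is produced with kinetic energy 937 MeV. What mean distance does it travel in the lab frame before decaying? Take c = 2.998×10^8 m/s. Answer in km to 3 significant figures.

γ = 1 + K/(m₀c²) = 1 + 937/105.7 = 9.8647
β = √(1 − 1/γ²) = 0.99485
Dilated lifetime: γτ₀ = 9.8647 × 2.20 μs = 21.702 μs
d = βc·γτ₀ = 0.99485 × (2.998×10^8 m/s) × 2.1702×10^-5 s = 6.47 km

d ≈ 6.47 km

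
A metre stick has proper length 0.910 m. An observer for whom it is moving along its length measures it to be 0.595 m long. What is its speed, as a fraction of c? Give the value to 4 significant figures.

β ≈ 0.7566

γ = L₀/L = 0.910/0.595 = 1.52941
β = √(1 − 1/γ²) = 0.7566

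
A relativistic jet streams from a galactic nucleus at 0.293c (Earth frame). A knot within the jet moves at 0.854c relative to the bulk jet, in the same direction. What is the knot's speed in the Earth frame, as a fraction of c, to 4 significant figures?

Relativistic velocity addition: u = (u' + v)/(1 + u'v/c²)
= (0.854 + 0.293)/(1 + 0.854×0.293) = 1.147/1.25022 = 0.9174

u ≈ 0.9174c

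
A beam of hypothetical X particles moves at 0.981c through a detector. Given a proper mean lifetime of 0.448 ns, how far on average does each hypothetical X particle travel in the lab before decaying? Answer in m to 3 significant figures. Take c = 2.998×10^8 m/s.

d ≈ 0.679 m

γ = 1/√(1 − 0.981²) = 5.1544
Dilated lifetime: Δt = γτ₀ = 5.1544 × 0.448 ns = 2.3092 ns
d = vΔt = 0.981c × 2.3092 ns = 2.9410×10^8 m/s × 2.3092×10^-9 s = 0.679 m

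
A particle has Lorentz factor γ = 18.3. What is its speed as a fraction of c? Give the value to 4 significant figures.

β = √(1 − 1/γ²) = √(1 − 1/18.3²) = √(0.997014) = 0.9985

β ≈ 0.9985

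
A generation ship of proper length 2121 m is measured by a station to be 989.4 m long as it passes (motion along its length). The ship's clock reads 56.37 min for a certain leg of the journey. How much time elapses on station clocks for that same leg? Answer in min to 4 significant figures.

Δt ≈ 120.8 min

Length contraction ⇒ γ = L₀/L = 2121/989.4 = 2.14372
Time dilation: Δt = γτ₀ = 2.14372 × 56.37 min = 120.8 min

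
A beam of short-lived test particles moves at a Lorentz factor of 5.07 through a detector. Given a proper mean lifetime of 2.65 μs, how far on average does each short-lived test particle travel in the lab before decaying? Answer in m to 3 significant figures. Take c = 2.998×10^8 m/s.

β = √(1 − 1/γ²) = √(1 − 1/5.07²) = 0.98036
Dilated lifetime: Δt = γτ₀ = 5.07 × 2.65 μs = 13.436 μs
d = vΔt = 0.98036c × 13.436 μs = 2.9391×10^8 m/s × 1.3436×10^-5 s = 3950 m

d ≈ 3950 m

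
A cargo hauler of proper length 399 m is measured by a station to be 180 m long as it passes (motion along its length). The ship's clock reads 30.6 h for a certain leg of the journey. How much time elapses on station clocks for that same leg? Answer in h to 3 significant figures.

Length contraction ⇒ γ = L₀/L = 399/180 = 2.2167
Time dilation: Δt = γτ₀ = 2.2167 × 30.6 h = 67.8 h

Δt ≈ 67.8 h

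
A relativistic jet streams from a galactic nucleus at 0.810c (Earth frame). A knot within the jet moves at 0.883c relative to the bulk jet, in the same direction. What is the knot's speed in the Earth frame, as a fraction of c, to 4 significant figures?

Relativistic velocity addition: u = (u' + v)/(1 + u'v/c²)
= (0.883 + 0.810)/(1 + 0.883×0.810) = 1.693/1.71523 = 0.9870

u ≈ 0.9870c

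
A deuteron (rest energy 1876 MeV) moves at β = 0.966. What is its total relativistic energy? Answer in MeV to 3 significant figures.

γ = 1/√(1 − 0.966²) = 3.8678
E = γm₀c² = 3.8678 × 1876 MeV = 7260 MeV

E ≈ 7260 MeV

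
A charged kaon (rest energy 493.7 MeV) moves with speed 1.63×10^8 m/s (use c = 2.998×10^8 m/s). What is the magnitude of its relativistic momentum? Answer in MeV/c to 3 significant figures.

p ≈ 320 MeV/c

β = v/c = 1.63×10^8 / 2.998×10^8 = 0.54370
γ = 1/√(1 − 0.54370²) = 1.1915
p = γβm₀c = 1.1915 × 0.54370 × 493.7 MeV/c = 320 MeV/c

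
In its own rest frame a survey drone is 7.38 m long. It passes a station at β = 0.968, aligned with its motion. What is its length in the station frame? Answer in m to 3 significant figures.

γ = 1/√(1 − 0.968²) = 3.9849
Length contraction: L = L₀/γ = 7.38/3.9849 = 1.85 m

L ≈ 1.85 m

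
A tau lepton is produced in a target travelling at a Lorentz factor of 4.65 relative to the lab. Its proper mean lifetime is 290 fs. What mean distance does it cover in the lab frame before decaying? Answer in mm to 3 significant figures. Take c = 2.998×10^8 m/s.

β = √(1 − 1/γ²) = √(1 − 1/4.65²) = 0.97660
Dilated lifetime: Δt = γτ₀ = 4.65 × 290 fs = 1348.5 fs
d = vΔt = 0.97660c × 1348.5 fs = 2.9279×10^8 m/s × 1.3485×10^-12 s = 0.395 mm

d ≈ 0.395 mm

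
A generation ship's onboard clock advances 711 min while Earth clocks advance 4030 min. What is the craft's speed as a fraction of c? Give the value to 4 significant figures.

γ = Δt/τ₀ = 4030/711 = 5.66807
β = √(1 − 1/γ²) = √(1 − 1/5.66807²) = 0.9843

β ≈ 0.9843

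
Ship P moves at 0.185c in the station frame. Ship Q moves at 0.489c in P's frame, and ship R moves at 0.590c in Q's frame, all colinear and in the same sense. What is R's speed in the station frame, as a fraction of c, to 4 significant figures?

Compose boost 2: (0.489 + 0.185)/(1 + 0.489×0.185) = 0.6740/1.09047 = 0.618085
Compose boost 3: (0.590 + 0.618085)/(1 + 0.590×0.618085) = 1.20808/1.36467 = 0.8853

u ≈ 0.8853c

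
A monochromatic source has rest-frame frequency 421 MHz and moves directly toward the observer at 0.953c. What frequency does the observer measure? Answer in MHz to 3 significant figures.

Relativistic Doppler: f_obs = f_src √((1+β)/(1−β))
= 421 × √(1.9530/0.047000) = 421 × 6.4462 = 2710 MHz

f_obs ≈ 2710 MHz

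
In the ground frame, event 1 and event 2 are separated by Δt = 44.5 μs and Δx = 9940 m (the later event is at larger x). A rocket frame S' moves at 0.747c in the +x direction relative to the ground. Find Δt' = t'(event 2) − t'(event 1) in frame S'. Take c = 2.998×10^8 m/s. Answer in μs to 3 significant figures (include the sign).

γ = 1/√(1 − 0.747²) = 1.5042
Δt' = γ(Δt − vΔx/c²) = 1.5042 × (44.5 μs − 0.747×9940 m / (2.998×10^8 m/s))
= 1.5042 × (19.733 μs) = 29.7 μs

Δt' ≈ 29.7 μs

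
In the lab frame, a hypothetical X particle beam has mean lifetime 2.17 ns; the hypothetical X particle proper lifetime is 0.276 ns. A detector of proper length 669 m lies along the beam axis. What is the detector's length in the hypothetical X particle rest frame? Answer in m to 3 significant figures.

L ≈ 85.1 m

Time dilation ⇒ γ = Δt/τ₀ = 2.17/0.276 = 7.8623
Length contraction: L = L₀/γ = 669/7.8623 = 85.1 m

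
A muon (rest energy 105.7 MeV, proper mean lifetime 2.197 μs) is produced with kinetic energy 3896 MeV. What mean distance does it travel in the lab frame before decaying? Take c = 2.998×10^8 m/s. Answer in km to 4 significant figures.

γ = 1 + K/(m₀c²) = 1 + 3896/105.7 = 37.8590
β = √(1 − 1/γ²) = 0.999651
Dilated lifetime: γτ₀ = 37.8590 × 2.197 μs = 83.1763 μs
d = βc·γτ₀ = 0.999651 × (2.998×10^8 m/s) × 8.31763×10^-5 s = 24.93 km

d ≈ 24.93 km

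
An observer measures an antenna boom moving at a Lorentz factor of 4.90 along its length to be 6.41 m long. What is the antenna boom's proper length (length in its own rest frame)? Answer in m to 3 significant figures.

L₀ ≈ 31.4 m

γ = 4.90 (given)
L₀ = γL = 4.90 × 6.41 = 31.4 m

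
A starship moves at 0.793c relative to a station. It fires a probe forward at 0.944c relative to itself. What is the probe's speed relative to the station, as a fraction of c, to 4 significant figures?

u ≈ 0.9934c

Relativistic velocity addition: u = (u' + v)/(1 + u'v/c²)
= (0.944 + 0.793)/(1 + 0.944×0.793) = 1.737/1.74859 = 0.9934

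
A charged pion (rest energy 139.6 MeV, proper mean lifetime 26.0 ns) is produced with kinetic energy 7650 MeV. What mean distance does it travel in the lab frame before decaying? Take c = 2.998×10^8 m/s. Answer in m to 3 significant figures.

d ≈ 435 m

γ = 1 + K/(m₀c²) = 1 + 7650/139.6 = 55.799
β = √(1 − 1/γ²) = 0.99984
Dilated lifetime: γτ₀ = 55.799 × 26.0 ns = 1450.8 ns
d = βc·γτ₀ = 0.99984 × (2.998×10^8 m/s) × 1.4508×10^-6 s = 435 m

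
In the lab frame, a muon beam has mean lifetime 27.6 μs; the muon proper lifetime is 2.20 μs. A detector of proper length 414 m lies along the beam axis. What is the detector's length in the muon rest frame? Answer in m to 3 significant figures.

Time dilation ⇒ γ = Δt/τ₀ = 27.6/2.20 = 12.545
Length contraction: L = L₀/γ = 414/12.545 = 33.0 m

L ≈ 33.0 m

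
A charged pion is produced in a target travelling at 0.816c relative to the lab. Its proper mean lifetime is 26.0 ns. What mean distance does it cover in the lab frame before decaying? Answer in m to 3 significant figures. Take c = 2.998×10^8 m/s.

d ≈ 11.0 m

γ = 1/√(1 − 0.816²) = 1.7299
Dilated lifetime: Δt = γτ₀ = 1.7299 × 26.0 ns = 44.979 ns
d = vΔt = 0.816c × 44.979 ns = 2.4464×10^8 m/s × 4.4979×10^-8 s = 11.0 m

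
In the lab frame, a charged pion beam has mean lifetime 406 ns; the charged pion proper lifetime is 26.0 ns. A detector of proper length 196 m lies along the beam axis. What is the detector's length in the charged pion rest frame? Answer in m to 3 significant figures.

Time dilation ⇒ γ = Δt/τ₀ = 406/26.0 = 15.615
Length contraction: L = L₀/γ = 196/15.615 = 12.6 m

L ≈ 12.6 m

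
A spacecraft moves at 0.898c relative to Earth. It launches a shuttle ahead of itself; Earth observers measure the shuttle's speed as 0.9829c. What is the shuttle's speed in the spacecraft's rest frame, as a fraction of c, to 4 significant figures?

Inverse velocity addition: u' = (u − v)/(1 − uv/c²)
= (0.9829 − 0.898)/(1 − 0.9829×0.898) = 0.08490/0.117356 = 0.7234

u' ≈ 0.7234c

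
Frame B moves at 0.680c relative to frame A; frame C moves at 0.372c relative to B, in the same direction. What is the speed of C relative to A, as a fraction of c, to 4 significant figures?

u ≈ 0.8396c

Compose boost 2: (0.372 + 0.680)/(1 + 0.372×0.680) = 1.052/1.25296 = 0.8396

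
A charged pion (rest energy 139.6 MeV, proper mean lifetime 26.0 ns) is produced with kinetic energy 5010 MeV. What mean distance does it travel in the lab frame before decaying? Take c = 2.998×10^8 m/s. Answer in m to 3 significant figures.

γ = 1 + K/(m₀c²) = 1 + 5010/139.6 = 36.888
β = √(1 − 1/γ²) = 0.99963
Dilated lifetime: γτ₀ = 36.888 × 26.0 ns = 959.09 ns
d = βc·γτ₀ = 0.99963 × (2.998×10^8 m/s) × 9.5909×10^-7 s = 287 m

d ≈ 287 m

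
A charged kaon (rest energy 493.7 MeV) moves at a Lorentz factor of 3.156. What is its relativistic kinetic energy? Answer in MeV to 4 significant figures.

K ≈ 1064 MeV

γ = 3.156 (given)
K = (γ − 1)m₀c² = (3.156 − 1) × 493.7 MeV = 2.15600 × 493.7 MeV = 1064 MeV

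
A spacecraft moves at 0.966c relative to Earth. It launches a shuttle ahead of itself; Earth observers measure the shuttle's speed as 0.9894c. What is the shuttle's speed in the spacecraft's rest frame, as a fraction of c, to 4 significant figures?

Inverse velocity addition: u' = (u − v)/(1 − uv/c²)
= (0.9894 − 0.966)/(1 − 0.9894×0.966) = 0.02340/0.0442396 = 0.5289

u' ≈ 0.5289c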